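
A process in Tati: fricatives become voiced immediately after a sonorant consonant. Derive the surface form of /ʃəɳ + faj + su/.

[ʃəɳvajzu]

/f/ is a voiceless labiodental fricative. The preceding trigger /ɳ/ is voiced, so /f/ must become voiced as well.
Changing only its voicing to voiced gives [v] — the voiced labiodental fricative.
The same rule applies at the second boundary: /s/ → [z] next to /j/.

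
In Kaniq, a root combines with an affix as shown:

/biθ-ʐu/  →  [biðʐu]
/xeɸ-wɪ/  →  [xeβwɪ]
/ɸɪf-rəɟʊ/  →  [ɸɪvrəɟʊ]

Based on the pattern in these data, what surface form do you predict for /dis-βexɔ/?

The data show regressive voicing assimilation: /θ/ → [ð] before /ʐ/; /ɸ/ → [β] before /w/; /f/ → [v] before /r/. In each pair only voicing changes, matching the following consonant, while place and manner stay constant.
The rule targets /s/ (voiceless alveolar fricative), which sits before the trigger /β/ (voiced).
A voiced alveolar fricative is [z], so the surface segment is [z].

[dizβexɔ]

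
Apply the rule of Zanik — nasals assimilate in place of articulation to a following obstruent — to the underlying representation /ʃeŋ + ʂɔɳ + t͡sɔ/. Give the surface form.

/ŋ/ is a voiced velar nasal. The following trigger /ʂ/ is retroflex, so /ŋ/ must become retroflex as well.
A voiced retroflex nasal is [ɳ], so the surface segment is [ɳ].
The same rule applies at the second boundary: /ɳ/ → [n] next to /t͡s/.

[ʃeɳʂɔnt͡sɔ]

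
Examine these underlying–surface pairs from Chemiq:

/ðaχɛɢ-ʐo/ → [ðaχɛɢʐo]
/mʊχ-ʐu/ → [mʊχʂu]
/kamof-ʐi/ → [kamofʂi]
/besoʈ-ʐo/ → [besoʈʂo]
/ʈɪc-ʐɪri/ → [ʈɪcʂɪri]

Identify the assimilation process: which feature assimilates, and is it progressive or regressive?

progressive voicing assimilation

The segment that alternates is /ʐ/, which surfaces as [ʂ] when adjacent to /χ/.
The change voiced → voiceless matches the voicing of the preceding /χ/, identifying this as voicing assimilation.
Place and manner are unchanged, so the assimilation is partial, not total.
The other alternating forms pattern the same way: /ʐ/ → [ʂ] after /f/ (voiced → voiceless, matching voiceless); /ʐ/ → [ʂ] after /ʈ/ (voiced → voiceless, matching voiceless); /ʐ/ → [ʂ] after /c/ (voiced → voiceless, matching voiceless) — only voicing changes, and always toward the preceding segment.
Nothing changes in [ðaχɛɢʐo]: there the adjacent consonants already agree in voicing (/ʐ/ and /ɢ/ are both voiced), so this form is consistent with the same rule.
Since the segment that changes follows the conditioning segment, the assimilation is progressive.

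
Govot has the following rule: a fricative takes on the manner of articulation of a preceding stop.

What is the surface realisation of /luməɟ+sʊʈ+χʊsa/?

[luməɟtʊʈqʊsa]

/s/ is a voiceless alveolar fricative. The preceding trigger /ɟ/ is a stop, so /s/ must become a stop as well.
Changing only its manner to stop gives [t] — the voiceless alveolar stop.
At the second juncture, /χ/ likewise becomes [q] adjacent to /ʈ/.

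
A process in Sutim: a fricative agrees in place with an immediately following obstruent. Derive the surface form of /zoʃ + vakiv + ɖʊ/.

[zofvakiʐɖʊ]

/ʃ/ is a voiceless postalveolar fricative. The following trigger /v/ is labiodental, so /ʃ/ must become labiodental as well.
The voiceless labiodental fricative is [f], so /ʃ/ → [f].
At the second juncture, /v/ likewise becomes [ʐ] adjacent to /ɖ/.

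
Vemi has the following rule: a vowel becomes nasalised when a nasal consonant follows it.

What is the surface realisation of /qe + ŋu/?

The vowel /e/ is adjacent to the following nasal /ŋ/, so it acquires [+nasal] and surfaces as [ẽ].

[qẽŋu]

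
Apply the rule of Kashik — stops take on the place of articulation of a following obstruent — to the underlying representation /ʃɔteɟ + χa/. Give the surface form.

[ʃɔteɢχa]

The rule targets /ɟ/ (voiced palatal stop), which sits before the trigger /χ/ (uvular).
A voiced uvular stop is [ɢ], so the surface segment is [ɢ].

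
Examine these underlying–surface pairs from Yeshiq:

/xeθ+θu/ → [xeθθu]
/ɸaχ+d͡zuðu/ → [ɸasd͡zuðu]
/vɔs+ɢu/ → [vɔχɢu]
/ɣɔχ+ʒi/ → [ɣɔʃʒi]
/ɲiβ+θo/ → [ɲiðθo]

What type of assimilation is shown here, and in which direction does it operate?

regressive place assimilation

The segment that alternates is /χ/, which surfaces as [s] when adjacent to /d͡z/.
/χ/ is uvular while /d͡z/ is alveolar; the output [s] is alveolar, matching the trigger — so the feature that spreads is place.
Manner and voice are unchanged, so the assimilation is partial, not total.
Checking the remaining alternations: /s/ → [χ] before /ɢ/ (alveolar → uvular, matching uvular); /χ/ → [ʃ] before /ʒ/ (uvular → postalveolar, matching postalveolar); /β/ → [ð] before /θ/ (bilabial → dental, matching dental) — only place changes, and always toward the following segment.
Nothing changes in [xeθθu]: there the adjacent consonants already agree in place (/θ/ and /θ/ are both dental), so this form is consistent with the same rule.
Since the segment that changes precedes the conditioning segment, the assimilation is regressive.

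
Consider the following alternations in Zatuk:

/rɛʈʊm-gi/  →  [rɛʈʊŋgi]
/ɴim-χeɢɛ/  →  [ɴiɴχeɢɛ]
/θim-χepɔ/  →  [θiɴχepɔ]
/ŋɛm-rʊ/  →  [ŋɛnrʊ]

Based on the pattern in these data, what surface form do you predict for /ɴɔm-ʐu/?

[ɴɔɳʐu]

The data show regressive place assimilation: /m/ → [ŋ] before /g/; /m/ → [ɴ] before /χ/; /m/ → [n] before /r/. In each pair only place changes, matching the following consonant, while manner and voice stay constant.
/m/ is a voiced bilabial nasal. The following trigger /ʐ/ is retroflex, so /m/ must become retroflex as well.
The voiced retroflex nasal is [ɳ], so /m/ → [ɳ].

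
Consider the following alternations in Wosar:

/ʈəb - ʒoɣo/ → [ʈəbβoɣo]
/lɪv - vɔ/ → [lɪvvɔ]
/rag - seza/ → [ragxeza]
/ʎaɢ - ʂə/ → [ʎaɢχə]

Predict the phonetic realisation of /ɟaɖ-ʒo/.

The data show progressive place assimilation: /ʒ/ → [β] after /b/; /s/ → [x] after /g/; /ʂ/ → [χ] after /ɢ/. In each pair only place changes, matching the preceding consonant, while manner and voice stay constant.
Nothing changes in [lɪvvɔ]: there the adjacent consonants already agree in place (/v/ and /v/ are both labiodental), so this form is consistent with the same rule.
/ʒ/ is a voiced postalveolar fricative. The preceding trigger /ɖ/ is retroflex, so /ʒ/ must become retroflex as well.
A voiced retroflex fricative is [ʐ], so the surface segment is [ʐ].

[ɟaɖʐo]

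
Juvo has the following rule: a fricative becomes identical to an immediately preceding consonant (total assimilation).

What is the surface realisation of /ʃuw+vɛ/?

/v/ is the segment targeted by the rule; it sits immediately after /w/, so it assimilates completely and surfaces as [w].

[ʃuwwɛ]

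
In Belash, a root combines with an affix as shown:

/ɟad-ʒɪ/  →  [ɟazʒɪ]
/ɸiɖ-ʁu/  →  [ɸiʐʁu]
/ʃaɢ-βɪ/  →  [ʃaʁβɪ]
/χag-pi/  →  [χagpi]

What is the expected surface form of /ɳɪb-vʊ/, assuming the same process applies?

[ɳɪβvʊ]

The data show regressive manner assimilation: /d/ → [z] before /ʒ/; /ɖ/ → [ʐ] before /ʁ/; /ɢ/ → [ʁ] before /β/. In each pair only manner changes, matching the following consonant, while place and voice stay constant.
Nothing changes in [χagpi]: there the adjacent consonants already agree in manner (/g/ and /p/ are both stops), so this form is consistent with the same rule.
The rule targets /b/ (voiced bilabial stop), which sits before the trigger /v/ (fricative).
The voiced bilabial fricative is [β], so /b/ → [β].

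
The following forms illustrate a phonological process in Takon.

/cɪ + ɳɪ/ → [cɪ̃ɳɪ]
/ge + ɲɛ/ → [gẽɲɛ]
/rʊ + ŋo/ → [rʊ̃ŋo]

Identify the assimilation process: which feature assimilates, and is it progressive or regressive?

The vowel /ɪ/ surfaces as nasalised [ɪ̃] next to the following nasal /ɳ/ — it has acquired the [+nasal] feature of its neighbour.
The other forms show the same pattern: /e/ → [ẽ] before /ɲ/; /ʊ/ → [ʊ̃] before /ŋ/ — each time a vowel is nasalised next to a following nasal.
Because the conditioning nasal is to the right of the vowel that changes, the process is regressive (anticipatory).

regressive nasality assimilation (vowel nasalisation)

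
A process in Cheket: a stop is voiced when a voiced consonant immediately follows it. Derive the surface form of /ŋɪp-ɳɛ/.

[ŋɪbɳɛ]

/p/ is a voiceless bilabial stop. The following trigger /ɳ/ is voiced, so /p/ must become voiced as well.
The voiced bilabial stop is [b], so /p/ → [b].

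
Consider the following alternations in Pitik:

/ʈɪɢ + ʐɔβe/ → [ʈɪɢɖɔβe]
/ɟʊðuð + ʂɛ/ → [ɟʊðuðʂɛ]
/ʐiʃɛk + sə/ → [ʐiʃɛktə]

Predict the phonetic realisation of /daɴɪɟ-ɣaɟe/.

The data show progressive manner assimilation: /ʐ/ → [ɖ] after /ɢ/; /s/ → [t] after /k/. In each pair only manner changes, matching the preceding consonant, while place and voice stay constant.
Nothing changes in [ɟʊðuðʂɛ]: there the adjacent consonants already agree in manner (/ʂ/ and /ð/ are both fricatives), so this form is consistent with the same rule.
/ɣ/ is a voiced velar fricative. The preceding trigger /ɟ/ is a stop, so /ɣ/ must become a stop as well.
A voiced velar stop is [g], so the surface segment is [g].

[daɴɪɟgaɟe]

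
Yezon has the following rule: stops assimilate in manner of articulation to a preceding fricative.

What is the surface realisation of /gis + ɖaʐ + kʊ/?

The rule targets /ɖ/ (voiced retroflex stop), which sits after the trigger /s/ (fricative).
A voiced retroflex fricative is [ʐ], so the surface segment is [ʐ].
At the second juncture, /k/ likewise becomes [x] adjacent to /ʐ/.

[gisʐaʐxʊ]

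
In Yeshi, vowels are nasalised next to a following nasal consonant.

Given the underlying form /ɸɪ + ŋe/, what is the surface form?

The vowel /ɪ/ is adjacent to the following nasal /ŋ/, so it acquires [+nasal] and surfaces as [ɪ̃].

[ɸɪ̃ŋe]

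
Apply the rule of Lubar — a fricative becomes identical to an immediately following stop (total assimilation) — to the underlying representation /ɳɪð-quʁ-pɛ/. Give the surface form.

[ɳɪqquppɛ]

/ð/ is the segment targeted by the rule; it sits immediately before /q/, so it assimilates completely and surfaces as [q].
The same rule applies at the second boundary: /ʁ/ → [p] next to /p/.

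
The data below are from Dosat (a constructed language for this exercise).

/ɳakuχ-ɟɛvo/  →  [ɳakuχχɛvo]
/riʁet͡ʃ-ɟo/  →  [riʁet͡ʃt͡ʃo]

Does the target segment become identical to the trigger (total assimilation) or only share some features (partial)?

total assimilation

Comparing underlying and surface forms, /ɟ/ → [χ] is the alternation; the neighbouring /χ/ is constant.
The output [χ] is identical to the trigger /χ/ — every feature (place, manner, voicing) has been copied — so this is total assimilation.
The other form behaves the same way: /ɟ/ → [t͡ʃ] after /t͡ʃ/ — in each case the output is a copy of the preceding consonant.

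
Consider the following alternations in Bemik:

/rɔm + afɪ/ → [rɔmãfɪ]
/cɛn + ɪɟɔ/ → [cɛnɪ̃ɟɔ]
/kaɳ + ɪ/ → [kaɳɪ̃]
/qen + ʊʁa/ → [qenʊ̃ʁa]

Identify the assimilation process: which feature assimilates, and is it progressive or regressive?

progressive nasality assimilation (vowel nasalisation)

The vowel /a/ surfaces as nasalised [ã] next to the preceding nasal /m/ — it has acquired the [+nasal] feature of its neighbour.
Likewise in the remaining data: /ɪ/ → [ɪ̃] after /n/; /ɪ/ → [ɪ̃] after /ɳ/; /ʊ/ → [ʊ̃] after /n/ — each time a vowel is nasalised next to a preceding nasal.
Because the conditioning nasal is to the left of the vowel that changes, the process is progressive (perseverative).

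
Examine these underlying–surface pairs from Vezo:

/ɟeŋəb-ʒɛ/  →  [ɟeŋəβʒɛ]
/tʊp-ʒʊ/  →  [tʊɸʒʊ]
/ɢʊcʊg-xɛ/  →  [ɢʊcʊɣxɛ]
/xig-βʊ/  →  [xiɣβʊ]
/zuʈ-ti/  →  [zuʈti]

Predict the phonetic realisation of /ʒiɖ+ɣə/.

[ʒiʐɣə]

The data show regressive manner assimilation: /b/ → [β] before /ʒ/; /p/ → [ɸ] before /ʒ/; /g/ → [ɣ] before /x/; /g/ → [ɣ] before /β/. In each pair only manner changes, matching the following consonant, while place and voice stay constant.
Nothing changes in [zuʈti]: there the adjacent consonants already agree in manner (/ʈ/ and /t/ are both stops), so this form is consistent with the same rule.
The rule targets /ɖ/ (voiced retroflex stop), which sits before the trigger /ɣ/ (fricative).
Changing only its manner to fricative gives [ʐ] — the voiced retroflex fricative.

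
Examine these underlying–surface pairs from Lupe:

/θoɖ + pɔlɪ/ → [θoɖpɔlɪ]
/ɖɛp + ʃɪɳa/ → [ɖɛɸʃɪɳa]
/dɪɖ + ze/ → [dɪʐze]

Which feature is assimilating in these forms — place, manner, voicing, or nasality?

manner

Comparing underlying and surface forms, /p/ → [ɸ] is the alternation; the neighbouring /ʃ/ is constant.
The change stop → fricative matches the manner of the following /ʃ/, identifying this as manner assimilation.
The same holds elsewhere in the data: /ɖ/ → [ʐ] before /z/ (stop → fricative, matching a fricative) — only manner changes, and always toward the following segment.
Nothing changes in [θoɖpɔlɪ]: there the adjacent consonants already agree in manner (/ɖ/ and /p/ are both stops), so this form is consistent with the same rule.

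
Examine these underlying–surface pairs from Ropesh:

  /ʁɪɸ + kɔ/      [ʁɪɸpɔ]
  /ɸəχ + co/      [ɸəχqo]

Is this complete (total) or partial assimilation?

The segment that alternates is /k/, which surfaces as [p] when adjacent to /ɸ/.
/k/ is velar while /ɸ/ is bilabial; the output [p] is bilabial, matching the trigger — so the feature that spreads is place.
Manner and voice are unchanged, so the assimilation is partial, not total.
The other alternating form patterns the same way: /c/ → [q] after /χ/ (palatal → uvular, matching uvular) — only place changes, and always toward the preceding segment.

partial assimilation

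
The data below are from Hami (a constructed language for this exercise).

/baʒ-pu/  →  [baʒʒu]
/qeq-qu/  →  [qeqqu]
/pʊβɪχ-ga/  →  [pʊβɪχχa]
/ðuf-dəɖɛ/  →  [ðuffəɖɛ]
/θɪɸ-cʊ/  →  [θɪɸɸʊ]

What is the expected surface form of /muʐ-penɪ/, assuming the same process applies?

The data show progressive total assimilation (/p/ → [ʒ] after /ʒ/; /g/ → [χ] after /χ/; /d/ → [f] after /f/; /c/ → [ɸ] after /ɸ/): in every case the target segment becomes identical to its preceding neighbour, copying more than a single feature.
In [qeqqu] the two consonants at the boundary are already identical (/q/ + /q/), so the rule applies vacuously and nothing changes.
/p/ is the segment targeted by the rule; it sits immediately after /ʐ/, so it assimilates completely and surfaces as [ʐ].

[muʐʐenɪ]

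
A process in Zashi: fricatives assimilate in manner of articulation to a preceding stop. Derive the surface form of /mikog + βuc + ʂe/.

The rule targets /β/ (voiced bilabial fricative), which sits after the trigger /g/ (stop).
The voiced bilabial stop is [b], so /β/ → [b].
The same rule applies at the second boundary: /ʂ/ → [ʈ] next to /c/.

[mikogbucʈe]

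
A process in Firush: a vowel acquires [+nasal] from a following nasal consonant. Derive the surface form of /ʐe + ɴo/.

The vowel /e/ is adjacent to the following nasal /ɴ/, so it acquires [+nasal] and surfaces as [ẽ].

[ʐẽɴo]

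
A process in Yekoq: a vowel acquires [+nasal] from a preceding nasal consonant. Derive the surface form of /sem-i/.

[semĩ]

The vowel /i/ is adjacent to the preceding nasal /m/, so it acquires [+nasal] and surfaces as [ĩ].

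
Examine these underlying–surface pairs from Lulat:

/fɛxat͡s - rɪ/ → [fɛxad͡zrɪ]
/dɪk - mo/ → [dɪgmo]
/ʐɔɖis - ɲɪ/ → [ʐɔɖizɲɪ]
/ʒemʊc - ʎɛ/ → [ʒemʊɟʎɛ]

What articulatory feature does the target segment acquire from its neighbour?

Comparing underlying and surface forms, /t͡s/ → [d͡z] is the alternation; the neighbouring /r/ is constant.
The change voiceless → voiced matches the voicing of the following /r/, identifying this as voicing assimilation.
The other alternating forms pattern the same way: /k/ → [g] before /m/ (voiceless → voiced, matching voiced); /s/ → [z] before /ɲ/ (voiceless → voiced, matching voiced); /c/ → [ɟ] before /ʎ/ (voiceless → voiced, matching voiced) — only voicing changes, and always toward the following segment.

voicing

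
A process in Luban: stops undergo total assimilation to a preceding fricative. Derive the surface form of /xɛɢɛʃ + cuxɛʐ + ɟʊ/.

[xɛɢɛʃʃuxɛʐʐʊ]

/c/ is the segment targeted by the rule; it sits immediately after /ʃ/, so it assimilates completely and surfaces as [ʃ].
The same rule applies at the second boundary: /ɟ/ → [ʐ] next to /ʐ/.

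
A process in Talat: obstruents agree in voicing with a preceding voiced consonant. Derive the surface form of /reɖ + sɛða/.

[reɖzɛða]

The rule targets /s/ (voiceless alveolar fricative), which sits after the trigger /ɖ/ (voiced).
The voiced alveolar fricative is [z], so /s/ → [z].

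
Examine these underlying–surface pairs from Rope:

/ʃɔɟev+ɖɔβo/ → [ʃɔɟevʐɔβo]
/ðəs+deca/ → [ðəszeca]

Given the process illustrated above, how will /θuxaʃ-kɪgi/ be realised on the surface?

[θuxaʃxɪgi]

The data show progressive manner assimilation: /ɖ/ → [ʐ] after /v/; /d/ → [z] after /s/. In each pair only manner changes, matching the preceding consonant, while place and voice stay constant.
The rule targets /k/ (voiceless velar stop), which sits after the trigger /ʃ/ (fricative).
The voiceless velar fricative is [x], so /k/ → [x].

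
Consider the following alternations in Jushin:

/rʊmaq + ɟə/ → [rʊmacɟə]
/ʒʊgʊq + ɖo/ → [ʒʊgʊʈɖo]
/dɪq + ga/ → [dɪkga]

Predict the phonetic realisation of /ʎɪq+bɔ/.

[ʎɪpbɔ]

The data show regressive place assimilation: /q/ → [c] before /ɟ/; /q/ → [ʈ] before /ɖ/; /q/ → [k] before /g/. In each pair only place changes, matching the following consonant, while manner and voice stay constant.
The rule targets /q/ (voiceless uvular stop), which sits before the trigger /b/ (bilabial).
Changing only its place to bilabial gives [p] — the voiceless bilabial stop.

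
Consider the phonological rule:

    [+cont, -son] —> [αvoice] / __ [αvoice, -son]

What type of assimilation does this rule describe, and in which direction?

The rule copies [voice] from the environment onto the target, so the assimilating feature is voicing.
Since the environment is written after the underscore, the trigger follows the target; the direction is regressive.

regressive voicing assimilation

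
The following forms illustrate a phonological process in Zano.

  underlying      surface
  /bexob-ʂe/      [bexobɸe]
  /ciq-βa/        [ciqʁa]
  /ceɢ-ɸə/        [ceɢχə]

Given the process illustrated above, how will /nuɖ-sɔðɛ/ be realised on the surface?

[nuɖʂɔðɛ]

The data show progressive place assimilation: /ʂ/ → [ɸ] after /b/; /β/ → [ʁ] after /q/; /ɸ/ → [χ] after /ɢ/. In each pair only place changes, matching the preceding consonant, while manner and voice stay constant.
The rule targets /s/ (voiceless alveolar fricative), which sits after the trigger /ɖ/ (retroflex).
The voiceless retroflex fricative is [ʂ], so /s/ → [ʂ].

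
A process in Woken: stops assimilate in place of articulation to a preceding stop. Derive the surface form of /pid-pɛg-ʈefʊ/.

The rule targets /p/ (voiceless bilabial stop), which sits after the trigger /d/ (alveolar).
Changing only its place to alveolar gives [t] — the voiceless alveolar stop.
At the second juncture, /ʈ/ likewise becomes [k] adjacent to /g/.

[pidtɛgkefʊ]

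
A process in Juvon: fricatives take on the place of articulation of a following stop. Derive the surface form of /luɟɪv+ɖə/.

/v/ is a voiced labiodental fricative. The following trigger /ɖ/ is retroflex, so /v/ must become retroflex as well.
The voiced retroflex fricative is [ʐ], so /v/ → [ʐ].

[luɟɪʐɖə]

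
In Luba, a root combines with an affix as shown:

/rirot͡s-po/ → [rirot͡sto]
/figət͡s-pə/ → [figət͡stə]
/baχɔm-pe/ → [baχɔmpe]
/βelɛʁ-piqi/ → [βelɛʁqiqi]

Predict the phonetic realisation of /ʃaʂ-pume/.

[ʃaʂʈume]

The data show progressive place assimilation: /p/ → [t] after /t͡s/; /p/ → [q] after /ʁ/. In each pair only place changes, matching the preceding consonant, while manner and voice stay constant.
No alternation appears in [baχɔmpe]: there the adjacent consonants already agree in place (/p/ and /m/ are both bilabial), so this form is consistent with the same rule.
The rule targets /p/ (voiceless bilabial stop), which sits after the trigger /ʂ/ (retroflex).
A voiceless retroflex stop is [ʈ], so the surface segment is [ʈ].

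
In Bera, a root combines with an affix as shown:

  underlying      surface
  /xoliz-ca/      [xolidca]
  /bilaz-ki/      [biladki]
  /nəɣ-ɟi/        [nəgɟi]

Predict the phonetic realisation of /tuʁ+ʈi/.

[tuɢʈi]

The data show regressive manner assimilation: /z/ → [d] before /c/; /z/ → [d] before /k/; /ɣ/ → [g] before /ɟ/. In each pair only manner changes, matching the following consonant, while place and voice stay constant.
The rule targets /ʁ/ (voiced uvular fricative), which sits before the trigger /ʈ/ (stop).
The voiced uvular stop is [ɢ], so /ʁ/ → [ɢ].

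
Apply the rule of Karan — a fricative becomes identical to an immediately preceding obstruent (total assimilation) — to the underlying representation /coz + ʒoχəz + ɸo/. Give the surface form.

[cozzoχəzzo]

/ʒ/ is the segment targeted by the rule; it sits immediately after /z/, so it assimilates completely and surfaces as [z].
At the second juncture, /ɸ/ likewise becomes [z] adjacent to /z/.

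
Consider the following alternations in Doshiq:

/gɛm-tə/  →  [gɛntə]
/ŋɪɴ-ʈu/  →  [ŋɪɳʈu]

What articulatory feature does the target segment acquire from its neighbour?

place

The segment that alternates is /m/, which surfaces as [n] when adjacent to /t/.
The change bilabial → alveolar matches the place of the following /t/, identifying this as place assimilation.
The same holds elsewhere in the data: /ɴ/ → [ɳ] before /ʈ/ (uvular → retroflex, matching retroflex) — only place changes, and always toward the following segment.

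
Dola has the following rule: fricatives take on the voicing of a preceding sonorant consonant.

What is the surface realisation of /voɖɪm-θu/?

The rule targets /θ/ (voiceless dental fricative), which sits after the trigger /m/ (voiced).
The voiced dental fricative is [ð], so /θ/ → [ð].

[voɖɪmðu]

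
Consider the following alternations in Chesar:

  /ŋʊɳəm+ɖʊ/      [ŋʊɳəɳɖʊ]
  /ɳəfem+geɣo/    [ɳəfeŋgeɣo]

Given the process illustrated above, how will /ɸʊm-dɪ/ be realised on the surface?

[ɸʊndɪ]

The data show regressive place assimilation: /m/ → [ɳ] before /ɖ/; /m/ → [ŋ] before /g/. In each pair only place changes, matching the following consonant, while manner and voice stay constant.
/m/ is a voiced bilabial nasal. The following trigger /d/ is alveolar, so /m/ must become alveolar as well.
The voiced alveolar nasal is [n], so /m/ → [n].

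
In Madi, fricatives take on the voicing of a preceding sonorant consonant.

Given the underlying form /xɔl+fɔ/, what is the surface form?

[xɔlvɔ]

/f/ is a voiceless labiodental fricative. The preceding trigger /l/ is voiced, so /f/ must become voiced as well.
A voiced labiodental fricative is [v], so the surface segment is [v].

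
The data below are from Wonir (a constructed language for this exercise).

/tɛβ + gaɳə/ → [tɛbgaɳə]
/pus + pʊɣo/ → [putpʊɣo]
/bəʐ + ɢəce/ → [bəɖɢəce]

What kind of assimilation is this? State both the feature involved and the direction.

regressive manner assimilation

The segment that alternates is /β/, which surfaces as [b] when adjacent to /g/.
The change fricative → stop matches the manner of the following /g/, identifying this as manner assimilation.
Place and voice are unchanged, so the assimilation is partial, not total.
Checking the remaining alternations: /s/ → [t] before /p/ (fricative → stop, matching a stop); /ʐ/ → [ɖ] before /ɢ/ (fricative → stop, matching a stop) — only manner changes, and always toward the following segment.
The trigger is the following segment, so the direction is regressive (anticipatory).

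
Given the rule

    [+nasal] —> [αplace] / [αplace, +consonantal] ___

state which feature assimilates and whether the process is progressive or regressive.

The shared variable α links the value of the place features (abbreviated [place]) on the target to the same value on the neighbouring segment, so place is the feature that assimilates.
Since the environment is written before the underscore, the trigger precedes the target; the direction is progressive.

progressive place assimilation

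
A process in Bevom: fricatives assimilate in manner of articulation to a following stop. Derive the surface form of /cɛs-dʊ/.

The rule targets /s/ (voiceless alveolar fricative), which sits before the trigger /d/ (stop).
Changing only its manner to stop gives [t] — the voiceless alveolar stop.

[cɛtdʊ]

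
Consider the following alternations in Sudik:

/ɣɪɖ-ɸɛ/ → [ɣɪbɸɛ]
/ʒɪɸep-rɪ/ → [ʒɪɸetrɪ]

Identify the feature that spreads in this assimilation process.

The segment that alternates is /ɖ/, which surfaces as [b] when adjacent to /ɸ/.
/ɖ/ is retroflex while /ɸ/ is bilabial; the output [b] is bilabial, matching the trigger — so the feature that spreads is place.
The other alternating form patterns the same way: /p/ → [t] before /r/ (bilabial → alveolar, matching alveolar) — only place changes, and always toward the following segment.

place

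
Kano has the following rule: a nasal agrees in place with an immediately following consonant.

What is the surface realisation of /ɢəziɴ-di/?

[ɢəzindi]

The rule targets /ɴ/ (voiced uvular nasal), which sits before the trigger /d/ (alveolar).
A voiced alveolar nasal is [n], so the surface segment is [n].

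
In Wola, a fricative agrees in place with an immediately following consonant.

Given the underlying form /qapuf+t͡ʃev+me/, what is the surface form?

[qapuʃt͡ʃeβme]

/f/ is a voiceless labiodental fricative. The following trigger /t͡ʃ/ is postalveolar, so /f/ must become postalveolar as well.
Changing only its place to postalveolar gives [ʃ] — the voiceless postalveolar fricative.
At the second juncture, /v/ likewise becomes [β] adjacent to /m/.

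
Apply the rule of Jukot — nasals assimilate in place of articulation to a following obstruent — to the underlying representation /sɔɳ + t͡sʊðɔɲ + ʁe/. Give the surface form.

[sɔnt͡sʊðɔɴʁe]

/ɳ/ is a voiced retroflex nasal. The following trigger /t͡s/ is alveolar, so /ɳ/ must become alveolar as well.
The voiced alveolar nasal is [n], so /ɳ/ → [n].
The same rule applies at the second boundary: /ɲ/ → [ɴ] next to /ʁ/.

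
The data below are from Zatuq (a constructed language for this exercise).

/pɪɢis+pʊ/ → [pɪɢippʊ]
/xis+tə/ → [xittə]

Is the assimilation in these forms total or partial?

Comparing underlying and surface forms, /s/ → [p] is the alternation; the neighbouring /p/ is constant.
The output [p] is identical to the trigger /p/ — every feature (place, manner, voicing) has been copied — so this is total assimilation.
The remaining alternation confirms this: /s/ → [t] before /t/ — in each case the output is a copy of the following consonant.

total assimilation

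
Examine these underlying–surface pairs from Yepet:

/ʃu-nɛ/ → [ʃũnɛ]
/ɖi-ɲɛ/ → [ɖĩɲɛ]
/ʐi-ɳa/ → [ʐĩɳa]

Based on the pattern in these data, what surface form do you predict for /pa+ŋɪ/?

The data show regressive nasality assimilation (vowel nasalisation): /u/ → [ũ] before /n/; /i/ → [ĩ] before /ɲ/; /i/ → [ĩ] before /ɳ/ — a vowel is nasalised by an immediately following nasal consonant.
The vowel /a/ is adjacent to the following nasal /ŋ/, so it acquires [+nasal] and surfaces as [ã].

[pãŋɪ]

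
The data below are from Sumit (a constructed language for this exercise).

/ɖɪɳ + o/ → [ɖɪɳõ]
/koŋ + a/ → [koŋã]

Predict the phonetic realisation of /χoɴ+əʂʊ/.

[χoɴə̃ʂʊ]

The data show progressive nasality assimilation (vowel nasalisation): /o/ → [õ] after /ɳ/; /a/ → [ã] after /ŋ/ — a vowel is nasalised by an immediately preceding nasal consonant.
/ə/ sits next to the nasal /ɴ/ and is therefore nasalised to [ə̃].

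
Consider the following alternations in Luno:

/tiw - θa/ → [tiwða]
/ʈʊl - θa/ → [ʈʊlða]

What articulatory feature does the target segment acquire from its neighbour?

Underlying /θ/ is realised as [ð] next to /w/; /w/ itself does not change.
/θ/ is voiceless while /w/ is voiced; the output [ð] is voiced, matching the trigger — so the feature that spreads is voicing.
The same holds elsewhere in the data: /θ/ → [ð] after /l/ (voiceless → voiced, matching voiced) — only voicing changes, and always toward the preceding segment.

voicing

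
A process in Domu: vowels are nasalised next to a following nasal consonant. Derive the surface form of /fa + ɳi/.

[fãɳi]

The vowel /a/ is adjacent to the following nasal /ɳ/, so it acquires [+nasal] and surfaces as [ã].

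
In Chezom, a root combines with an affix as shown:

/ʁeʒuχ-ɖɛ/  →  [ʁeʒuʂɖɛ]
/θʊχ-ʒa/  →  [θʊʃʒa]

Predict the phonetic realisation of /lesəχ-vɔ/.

[lesəfvɔ]

The data show regressive place assimilation: /χ/ → [ʂ] before /ɖ/; /χ/ → [ʃ] before /ʒ/. In each pair only place changes, matching the following consonant, while manner and voice stay constant.
The rule targets /χ/ (voiceless uvular fricative), which sits before the trigger /v/ (labiodental).
Changing only its place to labiodental gives [f] — the voiceless labiodental fricative.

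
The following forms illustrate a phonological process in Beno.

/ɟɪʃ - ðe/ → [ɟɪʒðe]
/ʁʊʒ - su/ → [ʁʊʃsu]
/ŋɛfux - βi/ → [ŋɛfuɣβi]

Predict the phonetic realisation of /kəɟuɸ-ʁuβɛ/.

The data show regressive voicing assimilation: /ʃ/ → [ʒ] before /ð/; /ʒ/ → [ʃ] before /s/; /x/ → [ɣ] before /β/. In each pair only voicing changes, matching the following consonant, while place and manner stay constant.
The rule targets /ɸ/ (voiceless bilabial fricative), which sits before the trigger /ʁ/ (voiced).
Changing only its voicing to voiced gives [β] — the voiced bilabial fricative.

[kəɟuβʁuβɛ]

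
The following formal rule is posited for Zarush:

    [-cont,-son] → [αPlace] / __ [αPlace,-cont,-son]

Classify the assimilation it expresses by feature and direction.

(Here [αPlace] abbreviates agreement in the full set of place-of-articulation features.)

The rule copies the place features (abbreviated [Place]) from the environment onto the target, so the assimilating feature is place.
Since the environment is written after the underscore, the trigger follows the target; the direction is regressive.

regressive place assimilation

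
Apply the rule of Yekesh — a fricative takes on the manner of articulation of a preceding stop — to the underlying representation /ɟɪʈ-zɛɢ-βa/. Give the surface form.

The rule targets /z/ (voiced alveolar fricative), which sits after the trigger /ʈ/ (stop).
A voiced alveolar stop is [d], so the surface segment is [d].
The same rule applies at the second boundary: /β/ → [b] next to /ɢ/.

[ɟɪʈdɛɢba]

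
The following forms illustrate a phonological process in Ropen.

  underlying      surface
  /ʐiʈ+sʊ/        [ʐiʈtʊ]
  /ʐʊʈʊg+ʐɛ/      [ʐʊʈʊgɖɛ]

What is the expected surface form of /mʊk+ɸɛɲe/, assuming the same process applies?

The data show progressive manner assimilation: /s/ → [t] after /ʈ/; /ʐ/ → [ɖ] after /g/. In each pair only manner changes, matching the preceding consonant, while place and voice stay constant.
/ɸ/ is a voiceless bilabial fricative. The preceding trigger /k/ is a stop, so /ɸ/ must become a stop as well.
Changing only its manner to stop gives [p] — the voiceless bilabial stop.

[mʊkpɛɲe]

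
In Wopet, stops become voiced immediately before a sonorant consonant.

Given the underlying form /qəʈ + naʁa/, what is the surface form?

[qəɖnaʁa]

/ʈ/ is a voiceless retroflex stop. The following trigger /n/ is voiced, so /ʈ/ must become voiced as well.
The voiced retroflex stop is [ɖ], so /ʈ/ → [ɖ].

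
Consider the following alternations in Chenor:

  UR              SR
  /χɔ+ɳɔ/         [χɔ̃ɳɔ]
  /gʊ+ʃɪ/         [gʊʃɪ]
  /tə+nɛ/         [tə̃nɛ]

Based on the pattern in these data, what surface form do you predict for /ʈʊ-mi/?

The data show regressive nasality assimilation (vowel nasalisation): /ɔ/ → [ɔ̃] before /ɳ/; /ə/ → [ə̃] before /n/ — a vowel is nasalised by an immediately following nasal consonant.
No change occurs in [gʊʃɪ] because the vowel at the boundary is adjacent to an oral consonant, not a nasal (/ʊ/ next to /ʃ/).
The vowel /ʊ/ is adjacent to the following nasal /m/, so it acquires [+nasal] and surfaces as [ʊ̃].

[ʈʊ̃mi]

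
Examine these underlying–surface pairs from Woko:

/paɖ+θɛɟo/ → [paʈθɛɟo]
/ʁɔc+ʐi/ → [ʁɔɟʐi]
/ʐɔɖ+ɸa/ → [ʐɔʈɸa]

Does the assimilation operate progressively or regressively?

Comparing underlying and surface forms, /ɖ/ → [ʈ] is the alternation; the neighbouring /θ/ is constant.
The change voiced → voiceless matches the voicing of the following /θ/, identifying this as voicing assimilation.
The other alternating forms pattern the same way: /c/ → [ɟ] before /ʐ/ (voiceless → voiced, matching voiced); /ɖ/ → [ʈ] before /ɸ/ (voiced → voiceless, matching voiceless) — only voicing changes, and always toward the following segment.
The trigger is the following segment, so the direction is regressive (anticipatory).

regressive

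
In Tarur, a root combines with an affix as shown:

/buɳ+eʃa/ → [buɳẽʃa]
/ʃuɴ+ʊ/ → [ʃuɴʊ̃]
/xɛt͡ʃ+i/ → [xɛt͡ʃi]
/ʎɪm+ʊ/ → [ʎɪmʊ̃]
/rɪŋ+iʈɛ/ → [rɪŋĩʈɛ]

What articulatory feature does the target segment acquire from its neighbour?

The vowel /e/ surfaces as nasalised [ẽ] next to the preceding nasal /ɳ/ — it has acquired the [+nasal] feature of its neighbour.
Likewise in the remaining data: /ʊ/ → [ʊ̃] after /ɴ/; /ʊ/ → [ʊ̃] after /m/; /i/ → [ĩ] after /ŋ/ — each time a vowel is nasalised next to a preceding nasal.
No change occurs in [xɛt͡ʃi] because the vowel at the boundary is adjacent to an oral consonant, not a nasal (/i/ next to /t͡ʃ/).

nasality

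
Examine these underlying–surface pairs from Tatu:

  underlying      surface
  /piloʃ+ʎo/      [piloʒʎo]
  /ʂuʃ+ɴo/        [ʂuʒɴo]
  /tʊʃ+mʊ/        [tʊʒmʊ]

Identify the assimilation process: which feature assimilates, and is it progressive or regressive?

The segment that alternates is /ʃ/, which surfaces as [ʒ] when adjacent to /ʎ/.
The change voiceless → voiced matches the voicing of the following /ʎ/, identifying this as voicing assimilation.
Place and manner are unchanged, so the assimilation is partial, not total.
The other alternating forms pattern the same way: /ʃ/ → [ʒ] before /ɴ/ (voiceless → voiced, matching voiced); /ʃ/ → [ʒ] before /m/ (voiceless → voiced, matching voiced) — only voicing changes, and always toward the following segment.
The trigger is the following segment, so the direction is regressive (anticipatory).

regressive voicing assimilation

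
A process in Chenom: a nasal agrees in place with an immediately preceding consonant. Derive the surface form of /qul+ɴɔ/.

/ɴ/ is a voiced uvular nasal. The preceding trigger /l/ is alveolar, so /ɴ/ must become alveolar as well.
A voiced alveolar nasal is [n], so the surface segment is [n].

[qulnɔ]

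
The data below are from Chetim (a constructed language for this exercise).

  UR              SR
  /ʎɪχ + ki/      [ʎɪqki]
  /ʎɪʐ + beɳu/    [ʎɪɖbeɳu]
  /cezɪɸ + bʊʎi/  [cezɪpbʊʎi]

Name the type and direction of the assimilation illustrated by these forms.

regressive manner assimilation

Comparing underlying and surface forms, /χ/ → [q] is the alternation; the neighbouring /k/ is constant.
The change fricative → stop matches the manner of the following /k/, identifying this as manner assimilation.
Place and voice are unchanged, so the assimilation is partial, not total.
The same holds elsewhere in the data: /ʐ/ → [ɖ] before /b/ (fricative → stop, matching a stop); /ɸ/ → [p] before /b/ (fricative → stop, matching a stop) — only manner changes, and always toward the following segment.
Since the segment that changes precedes the conditioning segment, the assimilation is regressive.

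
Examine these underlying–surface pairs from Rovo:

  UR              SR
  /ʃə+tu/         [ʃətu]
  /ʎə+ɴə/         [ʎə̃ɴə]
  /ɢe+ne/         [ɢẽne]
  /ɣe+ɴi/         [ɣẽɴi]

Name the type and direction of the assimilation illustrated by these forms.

regressive nasality assimilation (vowel nasalisation)

The vowel /ə/ surfaces as nasalised [ə̃] next to the following nasal /ɴ/ — it has acquired the [+nasal] feature of its neighbour.
Likewise in the remaining data: /e/ → [ẽ] before /n/; /e/ → [ẽ] before /ɴ/ — each time a vowel is nasalised next to a following nasal.
No change occurs in [ʃətu] because the vowel at the boundary is adjacent to an oral consonant, not a nasal (/ə/ next to /t/).
Because the conditioning nasal is to the right of the vowel that changes, the process is regressive (anticipatory).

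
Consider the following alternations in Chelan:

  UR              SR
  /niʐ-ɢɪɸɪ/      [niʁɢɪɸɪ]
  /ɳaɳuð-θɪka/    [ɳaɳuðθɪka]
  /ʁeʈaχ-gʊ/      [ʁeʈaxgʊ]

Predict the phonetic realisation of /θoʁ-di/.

The data show regressive place assimilation: /ʐ/ → [ʁ] before /ɢ/; /χ/ → [x] before /g/. In each pair only place changes, matching the following consonant, while manner and voice stay constant.
Nothing changes in [ɳaɳuðθɪka]: there the adjacent consonants already agree in place (/ð/ and /θ/ are both dental), so this form is consistent with the same rule.
The rule targets /ʁ/ (voiced uvular fricative), which sits before the trigger /d/ (alveolar).
The voiced alveolar fricative is [z], so /ʁ/ → [z].

[θozdi]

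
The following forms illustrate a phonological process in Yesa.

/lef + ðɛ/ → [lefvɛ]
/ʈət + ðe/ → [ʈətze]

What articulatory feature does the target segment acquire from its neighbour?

Underlying /ð/ is realised as [v] next to /f/; /f/ itself does not change.
/ð/ is dental while /f/ is labiodental; the output [v] is labiodental, matching the trigger — so the feature that spreads is place.
The other alternating form patterns the same way: /ð/ → [z] after /t/ (dental → alveolar, matching alveolar) — only place changes, and always toward the preceding segment.

place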